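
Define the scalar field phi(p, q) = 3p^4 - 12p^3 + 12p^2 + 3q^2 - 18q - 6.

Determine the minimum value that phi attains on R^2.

phi(p,q) separates as A(p) + B(q) − 6, so its minimum is min A + min B − 6.
A'(p) = 12p(p - 2)(p - 1) vanishes at p ∈ {0, 1, 2}; B'(q) = 6q - 18 vanishes at q ∈ {3}.
Local minima of A (where A''>0): A(0)=0, A(2)=0. Local minima of B: B(3)=-27.
So the global minimum of phi is A(0) + B(3) − 6 = 0 − 27 − 6 = -33, attained at (0, 3).

-33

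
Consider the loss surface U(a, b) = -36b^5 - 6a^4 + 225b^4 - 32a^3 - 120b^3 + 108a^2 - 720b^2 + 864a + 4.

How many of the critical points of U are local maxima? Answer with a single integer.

4

U separates as a function of a plus a function of b, so ∇U=0 decouples.
∂U/∂a = -24(a - 3)(a + 3)(a + 4) = 0 at a ∈ {-4, -3, 3}; ∂U/∂b = -180b(b - 4)(b - 2)(b + 1) = 0 at b ∈ {-1, 0, 2, 4}.
The Hessian is diagonal: diag(U_aa, U_bb). Second derivatives: U_aa(-4)=-168, U_aa(-3)=144, U_aa(3)=-1008; U_bb(-1)=2700, U_bb(0)=-1440, U_bb(2)=2160, U_bb(4)=-7200.
Local maxima occur where both diagonal entries negative: (-4, 0), (-4, 4), (3, 0), (3, 4). Count: 4.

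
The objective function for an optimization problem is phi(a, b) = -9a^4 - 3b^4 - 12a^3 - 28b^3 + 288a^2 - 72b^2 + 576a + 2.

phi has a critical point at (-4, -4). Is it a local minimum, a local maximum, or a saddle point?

The mixed partial ∂²phi/∂a∂b is 0, so the Hessian at any point is diag(phi_aa, phi_bb) = diag(36(-3a^2 - 2a + 16), -12(3b^2 + 14b + 12)).
At (-4, -4): H = diag(-864, -48).
Both eigenvalues are negative, so H is negative definite: a local maximum.

local maximum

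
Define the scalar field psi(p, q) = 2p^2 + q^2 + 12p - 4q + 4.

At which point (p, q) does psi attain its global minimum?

psi(p,q) separates as A(p) + B(q) + 4, so its minimum is min A + min B + 4.
A'(p) = 4p + 12 vanishes at p ∈ {-3}; B'(q) = 2q - 4 vanishes at q ∈ {2}.
Local minima of A (where A''>0): A(-3)=-18. Local minima of B: B(2)=-4.
So the global minimum of psi is A(-3) + B(2) + 4 = -18 − 4 + 4 = -18, attained at (-3, 2).

(-3, 2)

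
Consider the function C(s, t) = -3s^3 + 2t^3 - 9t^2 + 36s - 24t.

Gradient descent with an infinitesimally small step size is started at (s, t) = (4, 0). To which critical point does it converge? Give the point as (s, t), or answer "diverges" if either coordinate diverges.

diverges

C is separable, so gradient descent decouples: s follows -∂C/∂s, t follows -∂C/∂t.
∂C/∂s = -9(s - 2)(s + 2); at s=4 this is -108, so s increases.
∂C/∂t = 6(t - 4)(t + 1); at t=0 this is -24, so t increases.
The s-coordinate has no critical point in that direction and runs off to infinity.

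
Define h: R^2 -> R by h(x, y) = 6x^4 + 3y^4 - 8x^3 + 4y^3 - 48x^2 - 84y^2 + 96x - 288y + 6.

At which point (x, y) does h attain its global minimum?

(-2, 4)

h(x,y) separates as P(x) + Q(y) + 6, so its minimum is min P + min Q + 6.
P'(x) = 24(x - 2)(x - 1)(x + 2) vanishes at x ∈ {-2, 1, 2}; Q'(y) = 12(y - 4)(y + 2)(y + 3) vanishes at y ∈ {-3, -2, 4}.
Local minima of P (where P''>0): P(-2)=-224, P(2)=32. Local minima of Q: Q(-3)=243, Q(4)=-1472.
So the global minimum of h is P(-2) + Q(4) + 6 = -224 − 1472 + 6 = -1690, attained at (-2, 4).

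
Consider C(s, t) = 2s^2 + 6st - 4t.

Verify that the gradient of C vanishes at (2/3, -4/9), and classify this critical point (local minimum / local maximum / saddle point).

∇C = (4s + 6t, 6s - 4); substituting (2/3, -4/9) gives ∇C = (0, 0), so (2/3, -4/9) is indeed a critical point.
The Hessian of C is constant: H = [[4, 6], [6, 0]].
det(H) = 4·0 − 6² = -36.
Since det(H) < 0, H is indefinite and the critical point is a saddle point.

saddle point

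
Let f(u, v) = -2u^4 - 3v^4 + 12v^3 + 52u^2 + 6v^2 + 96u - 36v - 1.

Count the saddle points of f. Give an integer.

4

f separates as a function of u plus a function of v, so ∇f=0 decouples.
∂f/∂u = -8(u - 4)(u + 1)(u + 3) = 0 at u ∈ {-3, -1, 4}; ∂f/∂v = -12(v - 3)(v - 1)(v + 1) = 0 at v ∈ {-1, 1, 3}.
The Hessian is diagonal: diag(f_uu, f_vv). Second derivatives: f_uu(-3)=-112, f_uu(-1)=80, f_uu(4)=-280; f_vv(-1)=-96, f_vv(1)=48, f_vv(3)=-96.
Saddle points occur where the two diagonal entries have opposite signs: (-3, 1), (-1, -1), (-1, 3), (4, 1). Count: 4.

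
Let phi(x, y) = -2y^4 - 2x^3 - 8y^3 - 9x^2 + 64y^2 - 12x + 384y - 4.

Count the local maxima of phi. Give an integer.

phi separates as a function of x plus a function of y, so ∇phi=0 decouples.
∂phi/∂x = -6(x + 1)(x + 2) = 0 at x ∈ {-2, -1}; ∂phi/∂y = -8(y - 4)(y + 3)(y + 4) = 0 at y ∈ {-4, -3, 4}.
The Hessian is diagonal: diag(phi_xx, phi_yy). Second derivatives: phi_xx(-2)=6, phi_xx(-1)=-6; phi_yy(-4)=-64, phi_yy(-3)=56, phi_yy(4)=-448.
Local maxima occur where both diagonal entries negative: (-1, -4), (-1, 4). Count: 2.

2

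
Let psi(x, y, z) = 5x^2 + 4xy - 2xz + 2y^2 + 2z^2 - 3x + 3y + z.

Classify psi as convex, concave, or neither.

psi is quadratic, so its Hessian is the constant matrix H = [[10, 4, -2], [4, 4, 0], [-2, 0, 4]].
Leading principal minors: 10, 24, 80.
All positive ⇒ H ≻ 0 ⇒ convex.

convex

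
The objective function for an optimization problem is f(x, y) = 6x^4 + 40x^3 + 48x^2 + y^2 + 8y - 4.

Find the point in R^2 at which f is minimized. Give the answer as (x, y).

f(x,y) separates as P(x) + Q(y) − 4, so its minimum is min P + min Q − 4.
P'(x) = 24x(x + 1)(x + 4) vanishes at x ∈ {-4, -1, 0}; Q'(y) = 2y + 8 vanishes at y ∈ {-4}.
Local minima of P (where P''>0): P(-4)=-256, P(0)=0. Local minima of Q: Q(-4)=-16.
So the global minimum of f is P(-4) + Q(-4) − 4 = -256 − 16 − 4 = -276, attained at (-4, -4).

(-4, -4)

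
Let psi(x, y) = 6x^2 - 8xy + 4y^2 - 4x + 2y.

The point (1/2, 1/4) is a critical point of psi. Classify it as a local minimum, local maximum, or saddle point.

The Hessian of psi is constant: H = [[12, -8], [-8, 8]].
det(H) = 12·8 − (-8)² = 32.
det(H) > 0 and tr(H) = 20 > 0, so H is positive definite and the point is a local minimum.

local minimum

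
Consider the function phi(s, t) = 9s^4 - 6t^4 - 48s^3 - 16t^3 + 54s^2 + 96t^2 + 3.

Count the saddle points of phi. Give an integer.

phi separates as a function of s plus a function of t, so ∇phi=0 decouples.
∂phi/∂s = 36s(s - 3)(s - 1) = 0 at s ∈ {0, 1, 3}; ∂phi/∂t = -24t(t - 2)(t + 4) = 0 at t ∈ {-4, 0, 2}.
The Hessian is diagonal: diag(phi_ss, phi_tt). Second derivatives: phi_ss(0)=108, phi_ss(1)=-72, phi_ss(3)=216; phi_tt(-4)=-576, phi_tt(0)=192, phi_tt(2)=-288.
Saddle points occur where the two diagonal entries have opposite signs: (0, -4), (0, 2), (1, 0), (3, -4), (3, 2). Count: 5.

5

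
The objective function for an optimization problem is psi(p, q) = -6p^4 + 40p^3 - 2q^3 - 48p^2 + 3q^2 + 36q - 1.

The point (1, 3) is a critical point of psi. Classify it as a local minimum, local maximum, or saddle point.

The mixed partial ∂²psi/∂p∂q is 0, so the Hessian at any point is diag(psi_pp, psi_qq) = diag(24(-3p^2 + 10p - 4), 6(-2q + 1)).
At (1, 3): H = diag(72, -30).
The eigenvalues have opposite signs, so H is indefinite: a saddle point.

saddle point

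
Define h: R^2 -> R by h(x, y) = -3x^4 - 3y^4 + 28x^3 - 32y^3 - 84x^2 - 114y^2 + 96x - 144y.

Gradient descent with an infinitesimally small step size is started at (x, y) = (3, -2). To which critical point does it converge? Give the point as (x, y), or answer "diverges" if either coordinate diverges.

(2, -3)

h is separable, so gradient descent decouples: x follows -∂h/∂x, y follows -∂h/∂y.
∂h/∂x = -12(x - 4)(x - 2)(x - 1); at x=3 this is 24, so x decreases.
∂h/∂y = -12(y + 1)(y + 3)(y + 4); at y=-2 this is 24, so y decreases.
x converges to its nearest critical value 2 (a local min of the x-part); y converges to -3. The iterate converges to (2, -3).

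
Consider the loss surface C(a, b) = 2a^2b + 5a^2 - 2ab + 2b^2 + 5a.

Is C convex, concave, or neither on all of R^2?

The term 2a^2b is cubic, so the Hessian is not constant.
∂²C/∂a² = 4b + 10, which takes both signs as b varies (negative for sufficiently negative b). A diagonal entry of the Hessian changing sign means the Hessian is neither positive- nor negative-semidefinite on all of R^2.

neither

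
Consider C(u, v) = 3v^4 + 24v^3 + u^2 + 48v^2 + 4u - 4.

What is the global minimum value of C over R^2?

-8

C(u,v) separates as P(u) + Q(v) − 4, so its minimum is min P + min Q − 4.
P'(u) = 2u + 4 vanishes at u ∈ {-2}; Q'(v) = 12v(v + 2)(v + 4) vanishes at v ∈ {-4, -2, 0}.
Local minima of P (where P''>0): P(-2)=-4. Local minima of Q: Q(-4)=0, Q(0)=0.
So the global minimum of C is P(-2) + Q(-4) − 4 = -4 + 0 − 4 = -8, attained at (-2, -4).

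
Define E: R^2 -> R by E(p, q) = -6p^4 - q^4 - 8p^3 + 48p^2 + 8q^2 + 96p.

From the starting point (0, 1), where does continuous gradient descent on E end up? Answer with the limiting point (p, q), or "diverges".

(-1, 0)

E is separable, so gradient descent decouples: p follows -∂E/∂p, q follows -∂E/∂q.
∂E/∂p = -24(p - 2)(p + 1)(p + 2); at p=0 this is 96, so p decreases.
∂E/∂q = -4q(q - 2)(q + 2); at q=1 this is 12, so q decreases.
p converges to its nearest critical value -1 (a local min of the p-part); q converges to 0. The iterate converges to (-1, 0).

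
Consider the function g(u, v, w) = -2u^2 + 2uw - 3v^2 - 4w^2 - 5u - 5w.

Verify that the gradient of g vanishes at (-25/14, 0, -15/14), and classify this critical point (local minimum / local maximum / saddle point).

∇g = (-4u + 2w - 5, -6v, 2u - 8w - 5); substituting (-25/14, 0, -15/14) gives ∇g = (0, 0, 0), so (-25/14, 0, -15/14) is indeed a critical point.
The Hessian is constant: H = [[-4, 0, 2], [0, -6, 0], [2, 0, -8]].
Leading principal minors: Δ₁ = -4, Δ₂ = 24, Δ₃ = -168.
The minors alternate sign starting negative (−, +, −), so H is negative definite: a local maximum.

local maximum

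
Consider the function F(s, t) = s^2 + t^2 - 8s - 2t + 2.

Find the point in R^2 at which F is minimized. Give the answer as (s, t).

(4, 1)

F(s,t) separates as P(s) + Q(t) + 2, so its minimum is min P + min Q + 2.
P'(s) = 2s - 8 vanishes at s ∈ {4}; Q'(t) = 2(t - 1) vanishes at t ∈ {1}.
Local minima of P (where P''>0): P(4)=-16. Local minima of Q: Q(1)=-1.
So the global minimum of F is P(4) + Q(1) + 2 = -16 − 1 + 2 = -15, attained at (4, 1).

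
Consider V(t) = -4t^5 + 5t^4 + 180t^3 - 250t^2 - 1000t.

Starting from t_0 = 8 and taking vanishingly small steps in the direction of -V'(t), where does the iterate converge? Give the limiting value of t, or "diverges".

diverges

V'(t) = -20(t - 5)(t - 2)(t + 1)(t + 5), so V'(8) = -42120.
Gradient descent moves in the -V' direction, i.e. t is increasing.
There is no critical point above t=8, and V' keeps the same sign, so the iterate runs off to +∞.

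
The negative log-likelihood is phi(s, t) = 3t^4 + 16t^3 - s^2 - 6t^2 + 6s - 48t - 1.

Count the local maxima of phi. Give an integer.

phi separates as a function of s plus a function of t, so ∇phi=0 decouples.
∂phi/∂s = -2(s - 3) = 0 at s ∈ {3}; ∂phi/∂t = 12(t - 1)(t + 1)(t + 4) = 0 at t ∈ {-4, -1, 1}.
The Hessian is diagonal: diag(phi_ss, phi_tt). Second derivatives: phi_ss(3)=-2; phi_tt(-4)=180, phi_tt(-1)=-72, phi_tt(1)=120.
Local maxima occur where both diagonal entries negative: (3, -1). Count: 1.

1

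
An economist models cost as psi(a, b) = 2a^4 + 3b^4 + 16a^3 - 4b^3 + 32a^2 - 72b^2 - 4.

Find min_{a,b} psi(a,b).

-644

psi(a,b) separates as P(a) + Q(b) − 4, so its minimum is min P + min Q − 4.
P'(a) = 8a(a + 2)(a + 4) vanishes at a ∈ {-4, -2, 0}; Q'(b) = 12b(b - 4)(b + 3) vanishes at b ∈ {-3, 0, 4}.
Local minima of P (where P''>0): P(-4)=0, P(0)=0. Local minima of Q: Q(-3)=-297, Q(4)=-640.
So the global minimum of psi is P(-4) + Q(4) − 4 = 0 − 640 − 4 = -644, attained at (-4, 4).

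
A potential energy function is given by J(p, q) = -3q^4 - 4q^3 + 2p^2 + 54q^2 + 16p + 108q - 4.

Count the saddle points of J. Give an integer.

2

J separates as a function of p plus a function of q, so ∇J=0 decouples.
∂J/∂p = 4(p + 4) = 0 at p ∈ {-4}; ∂J/∂q = -12(q - 3)(q + 1)(q + 3) = 0 at q ∈ {-3, -1, 3}.
The Hessian is diagonal: diag(J_pp, J_qq). Second derivatives: J_pp(-4)=4; J_qq(-3)=-144, J_qq(-1)=96, J_qq(3)=-288.
Saddle points occur where the two diagonal entries have opposite signs: (-4, -3), (-4, 3). Count: 2.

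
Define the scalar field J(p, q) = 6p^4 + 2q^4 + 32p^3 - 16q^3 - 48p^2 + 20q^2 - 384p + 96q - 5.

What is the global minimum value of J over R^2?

J(p,q) separates as A(p) + B(q) − 5, so its minimum is min A + min B − 5.
A'(p) = 24(p - 2)(p + 2)(p + 4) vanishes at p ∈ {-4, -2, 2}; B'(q) = 8(q - 4)(q - 3)(q + 1) vanishes at q ∈ {-1, 3, 4}.
Local minima of A (where A''>0): A(-4)=256, A(2)=-608. Local minima of B: B(-1)=-58, B(4)=192.
So the global minimum of J is A(2) + B(-1) − 5 = -608 − 58 − 5 = -671, attained at (2, -1).

-671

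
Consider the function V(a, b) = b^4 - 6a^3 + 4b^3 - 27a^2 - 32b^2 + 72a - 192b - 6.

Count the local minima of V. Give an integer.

V separates as a function of a plus a function of b, so ∇V=0 decouples.
∂V/∂a = -18(a - 1)(a + 4) = 0 at a ∈ {-4, 1}; ∂V/∂b = 4(b - 4)(b + 3)(b + 4) = 0 at b ∈ {-4, -3, 4}.
The Hessian is diagonal: diag(V_aa, V_bb). Second derivatives: V_aa(-4)=90, V_aa(1)=-90; V_bb(-4)=32, V_bb(-3)=-28, V_bb(4)=224.
Local minima occur where both diagonal entries positive: (-4, -4), (-4, 4). Count: 2.

2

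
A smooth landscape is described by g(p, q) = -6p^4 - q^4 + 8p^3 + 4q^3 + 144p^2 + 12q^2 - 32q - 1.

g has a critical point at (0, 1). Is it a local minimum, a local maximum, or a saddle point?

local minimum

The mixed partial ∂²g/∂p∂q is 0, so the Hessian at any point is diag(g_pp, g_qq) = diag(24(-3p^2 + 2p + 12), 12(-q^2 + 2q + 2)).
At (0, 1): H = diag(288, 36).
Both eigenvalues are positive, so H is positive definite: a local minimum.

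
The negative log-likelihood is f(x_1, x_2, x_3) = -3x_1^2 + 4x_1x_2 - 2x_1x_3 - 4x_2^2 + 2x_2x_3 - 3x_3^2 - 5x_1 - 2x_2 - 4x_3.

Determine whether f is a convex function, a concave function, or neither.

f is quadratic, so its Hessian is the constant matrix H = [[-6, 4, -2], [4, -8, 2], [-2, 2, -6]].
Leading principal minors: -6, 32, -168.
Signs alternate −, +, − ⇒ H ≺ 0 ⇒ concave.

concave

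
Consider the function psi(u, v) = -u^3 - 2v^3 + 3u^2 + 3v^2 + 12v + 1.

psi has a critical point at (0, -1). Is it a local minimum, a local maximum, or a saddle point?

The mixed partial ∂²psi/∂u∂v is 0, so the Hessian at any point is diag(psi_uu, psi_vv) = diag(6(-u + 1), 6(-2v + 1)).
At (0, -1): H = diag(6, 18).
Both eigenvalues are positive, so H is positive definite: a local minimum.

local minimum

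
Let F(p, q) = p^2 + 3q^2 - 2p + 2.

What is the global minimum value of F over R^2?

1

F(p,q) separates as A(p) + B(q) + 2, so its minimum is min A + min B + 2.
A'(p) = 2p - 2 vanishes at p ∈ {1}; B'(q) = 6q vanishes at q ∈ {0}.
Local minima of A (where A''>0): A(1)=-1. Local minima of B: B(0)=0.
So the global minimum of F is A(1) + B(0) + 2 = -1 + 0 + 2 = 1, attained at (1, 0).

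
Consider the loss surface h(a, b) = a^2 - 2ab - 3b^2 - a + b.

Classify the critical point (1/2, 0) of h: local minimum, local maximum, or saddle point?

saddle point

The Hessian of h is constant: H = [[2, -2], [-2, -6]].
det(H) = 2·(-6) − (-2)² = -16.
Since det(H) < 0, H is indefinite and the critical point is a saddle point.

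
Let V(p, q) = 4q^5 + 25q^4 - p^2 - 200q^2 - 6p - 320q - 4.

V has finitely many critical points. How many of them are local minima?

0

V separates as a function of p plus a function of q, so ∇V=0 decouples.
∂V/∂p = -2(p + 3) = 0 at p ∈ {-3}; ∂V/∂q = 20(q - 2)(q + 1)(q + 2)(q + 4) = 0 at q ∈ {-4, -2, -1, 2}.
The Hessian is diagonal: diag(V_pp, V_qq). Second derivatives: V_pp(-3)=-2; V_qq(-4)=-720, V_qq(-2)=160, V_qq(-1)=-180, V_qq(2)=1440.
Local minima occur where both diagonal entries positive: none. Count: 0.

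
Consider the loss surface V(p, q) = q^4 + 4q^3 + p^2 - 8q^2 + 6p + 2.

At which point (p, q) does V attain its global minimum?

(-3, -4)

V(p,q) separates as A(p) + B(q) + 2, so its minimum is min A + min B + 2.
A'(p) = 2p + 6 vanishes at p ∈ {-3}; B'(q) = 4q(q - 1)(q + 4) vanishes at q ∈ {-4, 0, 1}.
Local minima of A (where A''>0): A(-3)=-9. Local minima of B: B(-4)=-128, B(1)=-3.
So the global minimum of V is A(-3) + B(-4) + 2 = -9 − 128 + 2 = -135, attained at (-3, -4).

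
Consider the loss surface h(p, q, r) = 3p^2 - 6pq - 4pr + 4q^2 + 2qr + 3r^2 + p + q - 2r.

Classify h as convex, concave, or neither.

convex

h is quadratic, so its Hessian is the constant matrix H = [[6, -6, -4], [-6, 8, 2], [-4, 2, 6]].
Leading principal minors: 6, 12, 16.
All positive ⇒ H ≻ 0 ⇒ convex.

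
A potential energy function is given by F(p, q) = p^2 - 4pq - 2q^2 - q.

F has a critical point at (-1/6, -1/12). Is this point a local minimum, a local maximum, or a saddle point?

The Hessian of F is constant: H = [[2, -4], [-4, -4]].
det(H) = 2·(-4) − (-4)² = -24.
Since det(H) < 0, H is indefinite and the critical point is a saddle point.

saddle point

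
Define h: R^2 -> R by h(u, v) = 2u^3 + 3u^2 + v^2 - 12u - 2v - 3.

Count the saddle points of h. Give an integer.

1

h separates as a function of u plus a function of v, so ∇h=0 decouples.
∂h/∂u = 6(u - 1)(u + 2) = 0 at u ∈ {-2, 1}; ∂h/∂v = 2(v - 1) = 0 at v ∈ {1}.
The Hessian is diagonal: diag(h_uu, h_vv). Second derivatives: h_uu(-2)=-18, h_uu(1)=18; h_vv(1)=2.
Saddle points occur where the two diagonal entries have opposite signs: (-2, 1). Count: 1.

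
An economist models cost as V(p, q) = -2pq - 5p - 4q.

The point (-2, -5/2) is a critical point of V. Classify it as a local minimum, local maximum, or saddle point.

The Hessian of V is constant: H = [[0, -2], [-2, 0]].
det(H) = 0·0 − (-2)² = -4.
Since det(H) < 0, H is indefinite and the critical point is a saddle point.

saddle point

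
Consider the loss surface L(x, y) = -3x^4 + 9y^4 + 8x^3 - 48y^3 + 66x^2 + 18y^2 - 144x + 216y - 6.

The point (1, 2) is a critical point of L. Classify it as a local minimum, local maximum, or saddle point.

The mixed partial ∂²L/∂x∂y is 0, so the Hessian at any point is diag(L_xx, L_yy) = diag(12(-3x^2 + 4x + 11), 36(3y^2 - 8y + 1)).
At (1, 2): H = diag(144, -108).
The eigenvalues have opposite signs, so H is indefinite: a saddle point.

saddle point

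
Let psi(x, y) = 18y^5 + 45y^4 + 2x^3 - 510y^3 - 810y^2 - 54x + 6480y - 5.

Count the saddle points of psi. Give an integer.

psi separates as a function of x plus a function of y, so ∇psi=0 decouples.
∂psi/∂x = 6(x - 3)(x + 3) = 0 at x ∈ {-3, 3}; ∂psi/∂y = 90(y - 3)(y - 2)(y + 3)(y + 4) = 0 at y ∈ {-4, -3, 2, 3}.
The Hessian is diagonal: diag(psi_xx, psi_yy). Second derivatives: psi_xx(-3)=-36, psi_xx(3)=36; psi_yy(-4)=-3780, psi_yy(-3)=2700, psi_yy(2)=-2700, psi_yy(3)=3780.
Saddle points occur where the two diagonal entries have opposite signs: (-3, -3), (-3, 3), (3, -4), (3, 2). Count: 4.

4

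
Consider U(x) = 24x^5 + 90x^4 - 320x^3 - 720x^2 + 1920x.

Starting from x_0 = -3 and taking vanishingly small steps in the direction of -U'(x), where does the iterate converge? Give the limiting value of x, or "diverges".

U'(x) = 120(x - 2)(x - 1)(x + 2)(x + 4), so U'(-3) = -2400.
Gradient descent moves in the -U' direction, i.e. x is increasing.
The nearest critical point in that direction is x = -2, where U'' = 2880 > 0 (a local minimum). The iterate converges there.

-2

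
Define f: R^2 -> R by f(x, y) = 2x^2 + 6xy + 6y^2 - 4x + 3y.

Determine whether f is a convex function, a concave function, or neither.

f is quadratic, so its Hessian is the constant matrix H = [[4, 6], [6, 12]].
det(H) = 12, tr(H) = 16.
det(H) > 0 and tr(H) > 0, so H is positive definite everywhere: convex.

convex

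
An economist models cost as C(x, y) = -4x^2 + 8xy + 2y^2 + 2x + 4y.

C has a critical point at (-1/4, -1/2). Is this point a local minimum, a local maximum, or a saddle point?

saddle point

The Hessian of C is constant: H = [[-8, 8], [8, 4]].
det(H) = (-8)·4 − 8² = -96.
Since det(H) < 0, H is indefinite and the critical point is a saddle point.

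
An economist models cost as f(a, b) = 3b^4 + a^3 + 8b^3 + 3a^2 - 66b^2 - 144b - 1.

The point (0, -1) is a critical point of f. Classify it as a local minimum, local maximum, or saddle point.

saddle point

The mixed partial ∂²f/∂a∂b is 0, so the Hessian at any point is diag(f_aa, f_bb) = diag(6(a + 1), 12(3b^2 + 4b - 11)).
At (0, -1): H = diag(6, -144).
The eigenvalues have opposite signs, so H is indefinite: a saddle point.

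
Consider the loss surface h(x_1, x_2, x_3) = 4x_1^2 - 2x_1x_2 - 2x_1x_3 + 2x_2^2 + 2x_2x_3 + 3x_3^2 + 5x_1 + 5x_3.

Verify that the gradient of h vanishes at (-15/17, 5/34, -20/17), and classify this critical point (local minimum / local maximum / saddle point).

local minimum

∇h = (8x_1 - 2x_2 - 2x_3 + 5, -2x_1 + 4x_2 + 2x_3, -2x_1 + 2x_2 + 6x_3 + 5); substituting (-15/17, 5/34, -20/17) gives ∇h = (0, 0, 0), so (-15/17, 5/34, -20/17) is indeed a critical point.
The Hessian is constant: H = [[8, -2, -2], [-2, 4, 2], [-2, 2, 6]].
Leading principal minors: Δ₁ = 8, Δ₂ = 28, Δ₃ = 136.
All leading minors are positive, so H is positive definite: a local minimum.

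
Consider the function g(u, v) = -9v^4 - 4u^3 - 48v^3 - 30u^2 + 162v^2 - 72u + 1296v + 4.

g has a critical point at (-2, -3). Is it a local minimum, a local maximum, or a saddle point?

The mixed partial ∂²g/∂u∂v is 0, so the Hessian at any point is diag(g_uu, g_vv) = diag(-12(2u + 5), 36(-3v^2 - 8v + 9)).
At (-2, -3): H = diag(-12, 216).
The eigenvalues have opposite signs, so H is indefinite: a saddle point.

saddle point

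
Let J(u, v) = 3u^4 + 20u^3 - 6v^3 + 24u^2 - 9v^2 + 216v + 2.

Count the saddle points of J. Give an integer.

3

J separates as a function of u plus a function of v, so ∇J=0 decouples.
∂J/∂u = 12u(u + 1)(u + 4) = 0 at u ∈ {-4, -1, 0}; ∂J/∂v = -18(v - 3)(v + 4) = 0 at v ∈ {-4, 3}.
The Hessian is diagonal: diag(J_uu, J_vv). Second derivatives: J_uu(-4)=144, J_uu(-1)=-36, J_uu(0)=48; J_vv(-4)=126, J_vv(3)=-126.
Saddle points occur where the two diagonal entries have opposite signs: (-4, 3), (-1, -4), (0, 3). Count: 3.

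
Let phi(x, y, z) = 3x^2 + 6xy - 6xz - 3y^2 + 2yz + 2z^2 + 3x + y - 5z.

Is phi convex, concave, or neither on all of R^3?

neither

phi is quadratic, so its Hessian is the constant matrix H = [[6, 6, -6], [6, -6, 2], [-6, 2, 4]].
Leading principal minors: 6, -72, -240.
Neither pattern holds ⇒ H is indefinite ⇒ neither convex nor concave.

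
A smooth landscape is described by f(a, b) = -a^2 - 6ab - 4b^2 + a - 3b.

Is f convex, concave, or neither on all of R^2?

neither

f is quadratic, so its Hessian is the constant matrix H = [[-2, -6], [-6, -8]].
det(H) = -20, tr(H) = -10.
det(H) < 0, so H is indefinite: neither convex nor concave.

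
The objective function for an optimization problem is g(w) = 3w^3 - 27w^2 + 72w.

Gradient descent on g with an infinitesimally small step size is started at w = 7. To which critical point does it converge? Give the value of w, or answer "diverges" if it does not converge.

g'(w) = 9(w - 4)(w - 2), so g'(7) = 135.
Gradient descent moves in the -g' direction, i.e. w is decreasing.
The nearest critical point in that direction is w = 4, where g'' = 18 > 0 (a local minimum). The iterate converges there.

4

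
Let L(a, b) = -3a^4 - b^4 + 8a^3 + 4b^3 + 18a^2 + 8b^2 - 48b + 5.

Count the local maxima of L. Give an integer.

L separates as a function of a plus a function of b, so ∇L=0 decouples.
∂L/∂a = -12a(a - 3)(a + 1) = 0 at a ∈ {-1, 0, 3}; ∂L/∂b = -4(b - 3)(b - 2)(b + 2) = 0 at b ∈ {-2, 2, 3}.
The Hessian is diagonal: diag(L_aa, L_bb). Second derivatives: L_aa(-1)=-48, L_aa(0)=36, L_aa(3)=-144; L_bb(-2)=-80, L_bb(2)=16, L_bb(3)=-20.
Local maxima occur where both diagonal entries negative: (-1, -2), (-1, 3), (3, -2), (3, 3). Count: 4.

4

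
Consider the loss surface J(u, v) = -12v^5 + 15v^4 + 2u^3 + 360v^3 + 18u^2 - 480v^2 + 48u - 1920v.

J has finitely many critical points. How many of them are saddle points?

J separates as a function of u plus a function of v, so ∇J=0 decouples.
∂J/∂u = 6(u + 2)(u + 4) = 0 at u ∈ {-4, -2}; ∂J/∂v = -60(v - 4)(v - 2)(v + 1)(v + 4) = 0 at v ∈ {-4, -1, 2, 4}.
The Hessian is diagonal: diag(J_uu, J_vv). Second derivatives: J_uu(-4)=-12, J_uu(-2)=12; J_vv(-4)=8640, J_vv(-1)=-2700, J_vv(2)=2160, J_vv(4)=-4800.
Saddle points occur where the two diagonal entries have opposite signs: (-4, -4), (-4, 2), (-2, -1), (-2, 4). Count: 4.

4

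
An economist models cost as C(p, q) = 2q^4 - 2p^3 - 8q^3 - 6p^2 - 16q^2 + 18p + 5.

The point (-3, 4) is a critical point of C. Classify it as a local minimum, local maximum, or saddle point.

The mixed partial ∂²C/∂p∂q is 0, so the Hessian at any point is diag(C_pp, C_qq) = diag(-12(p + 1), 8(3q^2 - 6q - 4)).
At (-3, 4): H = diag(24, 160).
Both eigenvalues are positive, so H is positive definite: a local minimum.

local minimum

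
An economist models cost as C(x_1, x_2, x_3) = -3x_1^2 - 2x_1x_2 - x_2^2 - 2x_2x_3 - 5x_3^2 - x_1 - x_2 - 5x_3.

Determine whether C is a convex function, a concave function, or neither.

concave

C is quadratic, so its Hessian is the constant matrix H = [[-6, -2, 0], [-2, -2, -2], [0, -2, -10]].
Leading principal minors: -6, 8, -56.
Signs alternate −, +, − ⇒ H ≺ 0 ⇒ concave.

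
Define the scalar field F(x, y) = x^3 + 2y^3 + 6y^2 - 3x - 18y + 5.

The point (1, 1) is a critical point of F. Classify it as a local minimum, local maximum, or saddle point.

The mixed partial ∂²F/∂x∂y is 0, so the Hessian at any point is diag(F_xx, F_yy) = diag(6x, 12(y + 1)).
At (1, 1): H = diag(6, 24).
Both eigenvalues are positive, so H is positive definite: a local minimum.

local minimum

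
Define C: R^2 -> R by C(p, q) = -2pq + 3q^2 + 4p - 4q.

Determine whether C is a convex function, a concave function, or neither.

neither

C is quadratic, so its Hessian is the constant matrix H = [[0, -2], [-2, 6]].
det(H) = -4, tr(H) = 6.
det(H) < 0, so H is indefinite: neither convex nor concave.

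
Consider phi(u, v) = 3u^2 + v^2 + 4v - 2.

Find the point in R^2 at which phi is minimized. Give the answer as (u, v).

(0, -2)

phi(u,v) separates as P(u) + Q(v) − 2, so its minimum is min P + min Q − 2.
P'(u) = 6u vanishes at u ∈ {0}; Q'(v) = 2v + 4 vanishes at v ∈ {-2}.
Local minima of P (where P''>0): P(0)=0. Local minima of Q: Q(-2)=-4.
So the global minimum of phi is P(0) + Q(-2) − 2 = 0 − 4 − 2 = -6, attained at (0, -2).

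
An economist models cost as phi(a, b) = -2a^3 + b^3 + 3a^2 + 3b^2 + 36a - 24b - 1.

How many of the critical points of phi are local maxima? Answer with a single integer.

phi separates as a function of a plus a function of b, so ∇phi=0 decouples.
∂phi/∂a = -6(a - 3)(a + 2) = 0 at a ∈ {-2, 3}; ∂phi/∂b = 3(b - 2)(b + 4) = 0 at b ∈ {-4, 2}.
The Hessian is diagonal: diag(phi_aa, phi_bb). Second derivatives: phi_aa(-2)=30, phi_aa(3)=-30; phi_bb(-4)=-18, phi_bb(2)=18.
Local maxima occur where both diagonal entries negative: (3, -4). Count: 1.

1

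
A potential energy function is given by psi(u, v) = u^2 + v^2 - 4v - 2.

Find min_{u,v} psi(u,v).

psi(u,v) separates as P(u) + Q(v) − 2, so its minimum is min P + min Q − 2.
P'(u) = 2u vanishes at u ∈ {0}; Q'(v) = 2v - 4 vanishes at v ∈ {2}.
Local minima of P (where P''>0): P(0)=0. Local minima of Q: Q(2)=-4.
So the global minimum of psi is P(0) + Q(2) − 2 = 0 − 4 − 2 = -6, attained at (0, 2).

-6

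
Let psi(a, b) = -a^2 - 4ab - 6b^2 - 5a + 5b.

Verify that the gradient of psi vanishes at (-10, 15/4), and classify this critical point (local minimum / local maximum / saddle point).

local maximum

∇psi = (-2a - 4b - 5, -4a - 12b + 5); substituting (-10, 15/4) gives ∇psi = (0, 0), so (-10, 15/4) is indeed a critical point.
The Hessian of psi is constant: H = [[-2, -4], [-4, -12]].
det(H) = (-2)·(-12) − (-4)² = 8.
det(H) > 0 and tr(H) = -14 < 0, so H is negative definite and the point is a local maximum.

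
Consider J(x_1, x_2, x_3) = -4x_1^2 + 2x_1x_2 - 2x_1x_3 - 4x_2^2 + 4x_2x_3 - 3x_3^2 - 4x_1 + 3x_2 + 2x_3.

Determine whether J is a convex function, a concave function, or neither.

concave

J is quadratic, so its Hessian is the constant matrix H = [[-8, 2, -2], [2, -8, 4], [-2, 4, -6]].
Leading principal minors: -8, 60, -232.
Signs alternate −, +, − ⇒ H ≺ 0 ⇒ concave.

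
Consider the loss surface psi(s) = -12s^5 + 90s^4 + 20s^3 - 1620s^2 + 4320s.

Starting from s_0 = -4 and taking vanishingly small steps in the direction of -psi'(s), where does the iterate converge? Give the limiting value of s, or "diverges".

-3

psi'(s) = -60(s - 4)(s - 3)(s - 2)(s + 3), so psi'(-4) = -20160.
Gradient descent moves in the -psi' direction, i.e. s is increasing.
The nearest critical point in that direction is s = -3, where psi'' = 12600 > 0 (a local minimum). The iterate converges there.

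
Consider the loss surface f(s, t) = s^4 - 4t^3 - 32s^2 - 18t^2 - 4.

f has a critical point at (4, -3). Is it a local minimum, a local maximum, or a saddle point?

The mixed partial ∂²f/∂s∂t is 0, so the Hessian at any point is diag(f_ss, f_tt) = diag(4(3s^2 - 16), -12(2t + 3)).
At (4, -3): H = diag(128, 36).
Both eigenvalues are positive, so H is positive definite: a local minimum.

local minimum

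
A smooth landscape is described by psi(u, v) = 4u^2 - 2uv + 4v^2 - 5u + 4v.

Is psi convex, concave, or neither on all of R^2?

psi is quadratic, so its Hessian is the constant matrix H = [[8, -2], [-2, 8]].
det(H) = 60, tr(H) = 16.
det(H) > 0 and tr(H) > 0, so H is positive definite everywhere: convex.

convex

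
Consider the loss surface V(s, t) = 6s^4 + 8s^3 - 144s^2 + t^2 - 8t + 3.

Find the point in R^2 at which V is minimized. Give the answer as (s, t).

(-4, 4)

V(s,t) separates as P(s) + Q(t) + 3, so its minimum is min P + min Q + 3.
P'(s) = 24s(s - 3)(s + 4) vanishes at s ∈ {-4, 0, 3}; Q'(t) = 2(t - 4) vanishes at t ∈ {4}.
Local minima of P (where P''>0): P(-4)=-1280, P(3)=-594. Local minima of Q: Q(4)=-16.
So the global minimum of V is P(-4) + Q(4) + 3 = -1280 − 16 + 3 = -1293, attained at (-4, 4).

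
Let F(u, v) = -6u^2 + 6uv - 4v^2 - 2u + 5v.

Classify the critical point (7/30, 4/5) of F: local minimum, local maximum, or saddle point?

local maximum

The Hessian of F is constant: H = [[-12, 6], [6, -8]].
det(H) = (-12)·(-8) − 6² = 60.
det(H) > 0 and tr(H) = -20 < 0, so H is negative definite and the point is a local maximum.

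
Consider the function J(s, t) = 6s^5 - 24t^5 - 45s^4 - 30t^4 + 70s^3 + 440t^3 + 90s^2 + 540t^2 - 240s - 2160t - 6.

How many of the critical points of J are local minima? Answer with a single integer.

4

J separates as a function of s plus a function of t, so ∇J=0 decouples.
∂J/∂s = 30(s - 4)(s - 2)(s - 1)(s + 1) = 0 at s ∈ {-1, 1, 2, 4}; ∂J/∂t = -120(t - 3)(t - 1)(t + 2)(t + 3) = 0 at t ∈ {-3, -2, 1, 3}.
The Hessian is diagonal: diag(J_ss, J_tt). Second derivatives: J_ss(-1)=-900, J_ss(1)=180, J_ss(2)=-180, J_ss(4)=900; J_tt(-3)=2880, J_tt(-2)=-1800, J_tt(1)=2880, J_tt(3)=-7200.
Local minima occur where both diagonal entries positive: (1, -3), (1, 1), (4, -3), (4, 1). Count: 4.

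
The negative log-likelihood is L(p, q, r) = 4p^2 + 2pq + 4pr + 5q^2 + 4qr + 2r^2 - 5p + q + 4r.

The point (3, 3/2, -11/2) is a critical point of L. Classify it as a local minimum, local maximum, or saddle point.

The Hessian is constant: H = [[8, 2, 4], [2, 10, 4], [4, 4, 4]].
Leading principal minors: Δ₁ = 8, Δ₂ = 76, Δ₃ = 80.
All leading minors are positive, so H is positive definite: a local minimum.

local minimum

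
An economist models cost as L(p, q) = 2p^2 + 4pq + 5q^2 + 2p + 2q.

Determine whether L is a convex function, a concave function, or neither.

convex

L is quadratic, so its Hessian is the constant matrix H = [[4, 4], [4, 10]].
det(H) = 24, tr(H) = 14.
det(H) > 0 and tr(H) > 0, so H is positive definite everywhere: convex.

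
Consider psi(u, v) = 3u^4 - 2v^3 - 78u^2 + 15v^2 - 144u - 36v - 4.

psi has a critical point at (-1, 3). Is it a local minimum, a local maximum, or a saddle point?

The mixed partial ∂²psi/∂u∂v is 0, so the Hessian at any point is diag(psi_uu, psi_vv) = diag(12(3u^2 - 13), 6(-2v + 5)).
At (-1, 3): H = diag(-120, -6).
Both eigenvalues are negative, so H is negative definite: a local maximum.

local maximum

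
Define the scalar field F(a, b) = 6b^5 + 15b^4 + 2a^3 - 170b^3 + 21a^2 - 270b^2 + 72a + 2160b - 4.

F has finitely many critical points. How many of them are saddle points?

F separates as a function of a plus a function of b, so ∇F=0 decouples.
∂F/∂a = 6(a + 3)(a + 4) = 0 at a ∈ {-4, -3}; ∂F/∂b = 30(b - 3)(b - 2)(b + 3)(b + 4) = 0 at b ∈ {-4, -3, 2, 3}.
The Hessian is diagonal: diag(F_aa, F_bb). Second derivatives: F_aa(-4)=-6, F_aa(-3)=6; F_bb(-4)=-1260, F_bb(-3)=900, F_bb(2)=-900, F_bb(3)=1260.
Saddle points occur where the two diagonal entries have opposite signs: (-4, -3), (-4, 3), (-3, -4), (-3, 2). Count: 4.

4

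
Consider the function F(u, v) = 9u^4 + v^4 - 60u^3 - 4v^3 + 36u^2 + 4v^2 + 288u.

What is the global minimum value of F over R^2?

F(u,v) separates as P(u) + Q(v), so its minimum is min P + min Q.
P'(u) = 36(u - 4)(u - 2)(u + 1) vanishes at u ∈ {-1, 2, 4}; Q'(v) = 4v(v - 2)(v - 1) vanishes at v ∈ {0, 1, 2}.
Local minima of P (where P''>0): P(-1)=-183, P(4)=192. Local minima of Q: Q(0)=0, Q(2)=0.
So the global minimum of F is P(-1) + Q(0) = -183 + 0 = -183, attained at (-1, 0).

-183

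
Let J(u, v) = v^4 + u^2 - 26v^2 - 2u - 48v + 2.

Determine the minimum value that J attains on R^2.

-351

J(u,v) separates as P(u) + Q(v) + 2, so its minimum is min P + min Q + 2.
P'(u) = 2u - 2 vanishes at u ∈ {1}; Q'(v) = 4(v - 4)(v + 1)(v + 3) vanishes at v ∈ {-3, -1, 4}.
Local minima of P (where P''>0): P(1)=-1. Local minima of Q: Q(-3)=-9, Q(4)=-352.
So the global minimum of J is P(1) + Q(4) + 2 = -1 − 352 + 2 = -351, attained at (1, 4).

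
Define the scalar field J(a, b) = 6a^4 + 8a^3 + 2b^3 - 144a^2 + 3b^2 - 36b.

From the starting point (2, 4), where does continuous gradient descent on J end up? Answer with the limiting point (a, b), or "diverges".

(3, 2)

J is separable, so gradient descent decouples: a follows -∂J/∂a, b follows -∂J/∂b.
∂J/∂a = 24a(a - 3)(a + 4); at a=2 this is -288, so a increases.
∂J/∂b = 6(b - 2)(b + 3); at b=4 this is 84, so b decreases.
a converges to its nearest critical value 3 (a local min of the a-part); b converges to 2. The iterate converges to (3, 2).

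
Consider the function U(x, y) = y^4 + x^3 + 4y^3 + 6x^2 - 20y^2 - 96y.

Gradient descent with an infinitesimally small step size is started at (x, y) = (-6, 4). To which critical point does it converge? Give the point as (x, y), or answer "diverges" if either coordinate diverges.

diverges

U is separable, so gradient descent decouples: x follows -∂U/∂x, y follows -∂U/∂y.
∂U/∂x = 3x(x + 4); at x=-6 this is 36, so x decreases.
∂U/∂y = 4(y - 3)(y + 2)(y + 4); at y=4 this is 192, so y decreases.
The x-coordinate has no critical point in that direction and runs off to infinity.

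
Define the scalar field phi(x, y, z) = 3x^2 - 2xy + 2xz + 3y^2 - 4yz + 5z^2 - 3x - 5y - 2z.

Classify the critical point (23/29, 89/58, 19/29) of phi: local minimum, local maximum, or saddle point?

local minimum

The Hessian is constant: H = [[6, -2, 2], [-2, 6, -4], [2, -4, 10]].
Leading principal minors: Δ₁ = 6, Δ₂ = 32, Δ₃ = 232.
All leading minors are positive, so H is positive definite: a local minimum.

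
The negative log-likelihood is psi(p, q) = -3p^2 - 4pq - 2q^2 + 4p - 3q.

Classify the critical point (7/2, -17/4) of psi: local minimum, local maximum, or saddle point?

The Hessian of psi is constant: H = [[-6, -4], [-4, -4]].
det(H) = (-6)·(-4) − (-4)² = 8.
det(H) > 0 and tr(H) = -10 < 0, so H is negative definite and the point is a local maximum.

local maximum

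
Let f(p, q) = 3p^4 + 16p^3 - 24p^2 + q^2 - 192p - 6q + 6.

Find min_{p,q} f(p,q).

f(p,q) separates as A(p) + B(q) + 6, so its minimum is min A + min B + 6.
A'(p) = 12(p - 2)(p + 2)(p + 4) vanishes at p ∈ {-4, -2, 2}; B'(q) = 2q - 6 vanishes at q ∈ {3}.
Local minima of A (where A''>0): A(-4)=128, A(2)=-304. Local minima of B: B(3)=-9.
So the global minimum of f is A(2) + B(3) + 6 = -304 − 9 + 6 = -307, attained at (2, 3).

-307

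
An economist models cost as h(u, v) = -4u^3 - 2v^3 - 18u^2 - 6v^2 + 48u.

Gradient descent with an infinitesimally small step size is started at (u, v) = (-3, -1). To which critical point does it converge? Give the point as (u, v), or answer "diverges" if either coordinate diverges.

(-4, -2)

h is separable, so gradient descent decouples: u follows -∂h/∂u, v follows -∂h/∂v.
∂h/∂u = -12(u - 1)(u + 4); at u=-3 this is 48, so u decreases.
∂h/∂v = -6v(v + 2); at v=-1 this is 6, so v decreases.
u converges to its nearest critical value -4 (a local min of the u-part); v converges to -2. The iterate converges to (-4, -2).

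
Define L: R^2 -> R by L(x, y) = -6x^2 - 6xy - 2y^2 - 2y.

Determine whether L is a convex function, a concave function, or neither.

L is quadratic, so its Hessian is the constant matrix H = [[-12, -6], [-6, -4]].
det(H) = 12, tr(H) = -16.
det(H) > 0 and tr(H) < 0, so H is negative definite everywhere: concave.

concave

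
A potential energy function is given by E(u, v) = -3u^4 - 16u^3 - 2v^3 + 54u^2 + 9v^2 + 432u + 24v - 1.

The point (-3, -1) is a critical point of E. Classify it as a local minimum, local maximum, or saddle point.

The mixed partial ∂²E/∂u∂v is 0, so the Hessian at any point is diag(E_uu, E_vv) = diag(12(-3u^2 - 8u + 9), 6(-2v + 3)).
At (-3, -1): H = diag(72, 30).
Both eigenvalues are positive, so H is positive definite: a local minimum.

local minimum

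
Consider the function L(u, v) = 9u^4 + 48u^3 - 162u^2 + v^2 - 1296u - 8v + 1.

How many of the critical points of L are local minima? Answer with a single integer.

L separates as a function of u plus a function of v, so ∇L=0 decouples.
∂L/∂u = 36(u - 3)(u + 3)(u + 4) = 0 at u ∈ {-4, -3, 3}; ∂L/∂v = 2(v - 4) = 0 at v ∈ {4}.
The Hessian is diagonal: diag(L_uu, L_vv). Second derivatives: L_uu(-4)=252, L_uu(-3)=-216, L_uu(3)=1512; L_vv(4)=2.
Local minima occur where both diagonal entries positive: (-4, 4), (3, 4). Count: 2.

2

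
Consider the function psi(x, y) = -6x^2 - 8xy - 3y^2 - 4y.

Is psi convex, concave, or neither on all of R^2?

concave

psi is quadratic, so its Hessian is the constant matrix H = [[-12, -8], [-8, -6]].
det(H) = 8, tr(H) = -18.
det(H) > 0 and tr(H) < 0, so H is negative definite everywhere: concave.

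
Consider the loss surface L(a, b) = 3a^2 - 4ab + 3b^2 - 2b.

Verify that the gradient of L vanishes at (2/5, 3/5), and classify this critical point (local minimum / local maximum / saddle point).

local minimum

∇L = (6a - 4b, -4a + 6b - 2); substituting (2/5, 3/5) gives ∇L = (0, 0), so (2/5, 3/5) is indeed a critical point.
The Hessian of L is constant: H = [[6, -4], [-4, 6]].
det(H) = 6·6 − (-4)² = 20.
det(H) > 0 and tr(H) = 12 > 0, so H is positive definite and the point is a local minimum.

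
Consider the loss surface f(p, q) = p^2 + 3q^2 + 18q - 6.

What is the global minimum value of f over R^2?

-33

f(p,q) separates as A(p) + B(q) − 6, so its minimum is min A + min B − 6.
A'(p) = 2p vanishes at p ∈ {0}; B'(q) = 6q + 18 vanishes at q ∈ {-3}.
Local minima of A (where A''>0): A(0)=0. Local minima of B: B(-3)=-27.
So the global minimum of f is A(0) + B(-3) − 6 = 0 − 27 − 6 = -33, attained at (0, -3).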